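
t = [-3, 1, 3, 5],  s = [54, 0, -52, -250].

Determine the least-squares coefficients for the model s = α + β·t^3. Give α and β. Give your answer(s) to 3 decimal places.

With design matrix X, XᵀX = [[4, 126]; [126, 17084]] and Xᵀs = [-248, -34112]ᵀ.
Δ = 4·17084 − 126² = 52460.
α = ((-248)·17084 − 126·(-34112))/52460 = 3064/2623; β = (4·(-34112) − 126·(-248))/52460 = -5260/2623.

α = 1.168, β = -2.005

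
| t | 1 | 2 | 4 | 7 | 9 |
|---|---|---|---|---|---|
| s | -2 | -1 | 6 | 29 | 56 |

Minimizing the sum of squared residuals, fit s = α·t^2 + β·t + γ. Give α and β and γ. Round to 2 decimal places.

Setting ∂/∂α … = 0 gives: 9235·α + 1145·β + 151·γ = 6047;  1145·α + 151·β + 23·γ = 727;  151·α + 23·β + 5·γ = 88.
(Σt^2·t^2 = 9235, Σt^2·t = 1145, Σt^2 = 151, Σt·t = 151, Σt = 23, Σ1 = 5, Σt^2·s = 6047, Σt·s = 727, Σs = 88.)
Row-reducing yields α = 6735/7034, β = -16971/7034, γ = -766/3517.

α = 0.96, β = -2.41, γ = -0.22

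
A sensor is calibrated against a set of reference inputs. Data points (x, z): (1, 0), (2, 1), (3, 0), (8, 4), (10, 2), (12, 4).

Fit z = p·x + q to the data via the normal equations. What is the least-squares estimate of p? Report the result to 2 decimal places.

With design matrix M, MᵀM = [[322, 36]; [36, 6]] and Mᵀz = [102, 11]ᵀ.
Determinant 322·6 − 36² = 636.
p = (102·6 − 36·11)/636 = 18/53; q = (322·11 − 36·102)/636 = -65/318.

p = 0.34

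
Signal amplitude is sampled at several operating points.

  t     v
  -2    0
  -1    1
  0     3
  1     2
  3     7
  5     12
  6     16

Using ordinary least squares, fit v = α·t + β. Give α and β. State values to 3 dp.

Setting ∂/∂α … = 0 gives: 76·α + 12·β = 178;  12·α + 7·β = 41.
Determinant 76·7 − 12² = 388.
α = (178·7 − 12·41)/388 = 377/194; β = (76·41 − 12·178)/388 = 245/97.

α = 1.943, β = 2.526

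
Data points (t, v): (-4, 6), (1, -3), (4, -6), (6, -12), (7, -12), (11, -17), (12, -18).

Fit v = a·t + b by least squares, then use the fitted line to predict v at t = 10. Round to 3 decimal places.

v̂ = -15.957

Normal-equation sums: Σt·t = 383, Σt = 37, Σ1 = 7.
And Σt·v = -610, Σv = -62.
det = 383·7 − 37² = 1312.
a = ((-610)·7 − 37·(-62))/1312 = -247/164; b = (383·(-62) − 37·(-610))/1312 = -147/164.
At t = 10: v̂ = (-247/164)·(10) + (-147/164)·(1) = -2617/164.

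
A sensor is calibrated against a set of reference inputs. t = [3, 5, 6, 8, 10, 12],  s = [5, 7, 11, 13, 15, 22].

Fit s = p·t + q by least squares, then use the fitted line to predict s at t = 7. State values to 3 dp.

ŝ = 11.572

The normal equations are: 378·p + 44·q = 634;  44·p + 6·q = 73.
Δ = 378·6 − 44² = 332.
p = (634·6 − 44·73)/332 = 148/83; q = (378·73 − 44·634)/332 = -151/166.
At t = 7: ŝ = (148/83)·(7) + (-151/166)·(1) = 1921/166.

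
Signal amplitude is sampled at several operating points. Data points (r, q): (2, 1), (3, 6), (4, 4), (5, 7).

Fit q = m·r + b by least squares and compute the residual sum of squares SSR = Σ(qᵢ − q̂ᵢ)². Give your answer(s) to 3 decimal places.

Entries of AᵀA: Σr·r = 54, Σr = 14, Σ1 = 4.
Right-hand side: Σr·q = 71, Σq = 18.
So AᵀA·[m, b]ᵀ = Aᵀq: [[54, 14]; [14, 4]]·[m, b]ᵀ = [71, 18]ᵀ.
det = 54·4 − 14² = 20.
m = (71·4 − 14·18)/20 = 8/5; b = (54·18 − 14·71)/20 = -11/10.
Residuals: -11/10, 23/10, -13/10, 1/10; SSR = 41/5.

SSR = 8.200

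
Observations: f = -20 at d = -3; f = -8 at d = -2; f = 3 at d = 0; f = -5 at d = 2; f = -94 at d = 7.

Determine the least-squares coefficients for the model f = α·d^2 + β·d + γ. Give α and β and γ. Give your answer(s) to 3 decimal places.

From the data, Σd^2·d^2 = 2514, Σd^2·d = 316, Σd^2 = 66, Σd·d = 66, Σd = 4, Σ1 = 5.
For Xᵀf: Σd^2·f = -4838, Σd·f = -592, Σf = -124.
Normal equations: [[2514, 316, 66]; [316, 66, 4]; [66, 4, 5]]·[α, β, γ]ᵀ = [-4838, -592, -124]ᵀ.
Inverting the 3×3 Gram matrix, [α, β, γ]ᵀ = [-89163/42367, 41230/42367, 93266/42367]ᵀ.

α = -2.105, β = 0.973, γ = 2.201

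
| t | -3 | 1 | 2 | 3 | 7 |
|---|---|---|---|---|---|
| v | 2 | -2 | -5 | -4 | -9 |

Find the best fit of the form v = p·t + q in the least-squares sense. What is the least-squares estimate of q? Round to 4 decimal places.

q = -1.4077

Sums needed: Σt·t = 72, Σt = 10, Σ1 = 5.
Right-hand side: Σt·v = -93, Σv = -18.
XᵀX·[p, q]ᵀ = Xᵀv becomes [[72, 10]; [10, 5]]·[p, q]ᵀ = [-93, -18]ᵀ.
Eliminating q: 5·(row 1) − 10·(row 2) gives 260·p = 5·(-93) − 10·(-18) = -285, so p = -57/52.
Then q = ((-18) − 10·(-57/52))/5 = -183/130.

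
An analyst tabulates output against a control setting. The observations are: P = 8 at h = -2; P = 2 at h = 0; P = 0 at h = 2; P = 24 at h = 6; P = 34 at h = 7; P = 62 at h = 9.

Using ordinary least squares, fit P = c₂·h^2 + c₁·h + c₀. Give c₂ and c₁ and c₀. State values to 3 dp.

c₂ = 0.974, c₁ = -1.991, c₀ = 0.718

AᵀA·[c₂, c₁, c₀]ᵀ = AᵀP reads: 10290·c₂ + 1288·c₁ + 174·c₀ = 7584;  1288·c₂ + 174·c₁ + 22·c₀ = 924;  174·c₂ + 22·c₁ + 6·c₀ = 130.
Solving the 3×3 system (Gaussian elimination) gives c₂ = 9781/10041, c₁ = -33321/16735, c₀ = 36061/50205.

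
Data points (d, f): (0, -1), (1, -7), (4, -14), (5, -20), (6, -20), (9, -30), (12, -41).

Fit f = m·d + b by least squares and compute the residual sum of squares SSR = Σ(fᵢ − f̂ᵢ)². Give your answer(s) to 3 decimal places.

SSR = 11.239

Entries of MᵀM: Σd·d = 303, Σd = 37, Σ1 = 7.
Right-hand side: Σd·f = -1045, Σf = -133.
So MᵀM·[m, b]ᵀ = Mᵀf: [[303, 37]; [37, 7]]·[m, b]ᵀ = [-1045, -133]ᵀ.
Eliminating b: 7·(row 1) − 37·(row 2) gives 752·m = 7·(-1045) − 37·(-133) = -2394, so m = -1197/376.
Then b = ((-133) − 37·(-1197/376))/7 = -817/376.
Residuals: 441/376, -309/188, 341/376, -359/188, 479/376, 155/188, -5/8; SSR = 2113/188.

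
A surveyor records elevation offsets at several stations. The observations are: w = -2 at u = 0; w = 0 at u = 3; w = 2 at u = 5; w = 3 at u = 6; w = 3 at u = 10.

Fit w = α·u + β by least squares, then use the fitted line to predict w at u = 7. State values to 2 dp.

Setting ∂/∂α … = 0 gives: 170·α + 24·β = 58;  24·α + 5·β = 6.
Eliminating β: 5·(row 1) − 24·(row 2) gives 274·α = 5·58 − 24·6 = 146, so α = 73/137.
Then β = (6 − 24·(73/137))/5 = -186/137.
At u = 7: ŵ = (73/137)·(7) + (-186/137)·(1) = 325/137.

ŵ = 2.37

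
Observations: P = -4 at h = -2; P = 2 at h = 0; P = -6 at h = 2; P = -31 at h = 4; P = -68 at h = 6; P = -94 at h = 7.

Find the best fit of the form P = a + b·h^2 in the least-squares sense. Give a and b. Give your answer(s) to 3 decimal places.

a = 2.188, b = -1.965

Setting ∂/∂a … = 0 gives: 6·a + 109·b = -201;  109·a + 3985·b = -7590.
det = 6·3985 − 109² = 12029.
a = ((-201)·3985 − 109·(-7590))/12029 = 26325/12029; b = (6·(-7590) − 109·(-201))/12029 = -23631/12029.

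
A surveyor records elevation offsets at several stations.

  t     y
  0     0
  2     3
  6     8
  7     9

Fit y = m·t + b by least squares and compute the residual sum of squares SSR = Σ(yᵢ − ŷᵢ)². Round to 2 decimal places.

With design matrix M, MᵀM = [[89, 15]; [15, 4]] and Mᵀy = [117, 20]ᵀ.
Determinant 89·4 − 15² = 131.
m = (117·4 − 15·20)/131 = 168/131; b = (89·20 − 15·117)/131 = 25/131.
Residuals: -25/131, 32/131, 15/131, -22/131; SSR = 18/131.

SSR = 0.14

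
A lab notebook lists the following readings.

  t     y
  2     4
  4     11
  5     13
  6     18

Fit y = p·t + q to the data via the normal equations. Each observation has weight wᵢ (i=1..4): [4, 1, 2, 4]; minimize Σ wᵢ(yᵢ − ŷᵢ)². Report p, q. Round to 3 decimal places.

Setting ∂/∂p … = 0 gives: 226·p + 46·q = 638;  46·p + 11·q = 125.
det = 226·11 − 46² = 370.
p = (638·11 − 46·125)/370 = 634/185; q = (226·125 − 46·638)/370 = -549/185.

p = 3.427, q = -2.968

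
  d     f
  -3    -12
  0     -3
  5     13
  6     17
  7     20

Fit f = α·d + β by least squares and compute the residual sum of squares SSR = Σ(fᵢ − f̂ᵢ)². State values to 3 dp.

Sums needed: Σd·d = 119, Σd = 15, Σ1 = 5.
And Σd·f = 343, Σf = 35.
AᵀA·[α, β]ᵀ = Aᵀf becomes [[119, 15]; [15, 5]]·[α, β]ᵀ = [343, 35]ᵀ.
Eliminating β: 5·(row 1) − 15·(row 2) gives 370·α = 5·343 − 15·35 = 1190, so α = 119/37.
Then β = (35 − 15·(119/37))/5 = -98/37.
Residuals: 11/37, -13/37, -16/37, 13/37, 5/37; SSR = 20/37.

SSR = 0.541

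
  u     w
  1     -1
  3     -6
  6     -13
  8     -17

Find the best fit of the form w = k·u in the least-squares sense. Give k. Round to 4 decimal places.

With design matrix A, AᵀA = [[110]] and Aᵀw = [-233]ᵀ.
k = (-233)/110 = -2.11818.

k = -2.1182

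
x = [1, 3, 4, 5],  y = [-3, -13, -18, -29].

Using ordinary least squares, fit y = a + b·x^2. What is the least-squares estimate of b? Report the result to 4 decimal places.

b = -1.0544

Forming AᵀA = [[4, 51]; [51, 963]] and Aᵀy = [-63, -1133]ᵀ gives AᵀA·[a, b]ᵀ = Aᵀy.
Determinant 4·963 − 51² = 1251.
a = ((-63)·963 − 51·(-1133))/1251 = -962/417; b = (4·(-1133) − 51·(-63))/1251 = -1319/1251.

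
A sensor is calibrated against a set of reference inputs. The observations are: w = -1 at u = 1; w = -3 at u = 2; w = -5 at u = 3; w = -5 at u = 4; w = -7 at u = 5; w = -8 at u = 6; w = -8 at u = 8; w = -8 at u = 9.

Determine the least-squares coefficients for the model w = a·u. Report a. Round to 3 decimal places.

Normal-equation sums: Σu·u = 236.
And Σu·w = -261.
a = (-261)/236 = -1.10593.

a = -1.106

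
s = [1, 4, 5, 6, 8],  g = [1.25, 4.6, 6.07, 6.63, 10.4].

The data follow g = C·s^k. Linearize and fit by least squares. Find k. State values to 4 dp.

k = 0.9878

With ln gᵢ as the transformed response and ln sᵢ as the regressor:
Σln s = 6.8669, Σ(ln s)² = 12.0466, Σln g = 7.7860, Σln s·ln g = 13.2769.
Equations: 12.0466·k + 6.8669·ln C = 13.2769;  6.8669·k + 5·ln C = 7.7860.
Slope k = (n·Σln s·ln g − Σln s·Σln g)/(n·Σ(ln s)² − (Σln s)²) = (5·13.2769 − 6.8669·7.7860)/13.0781 = 0.98782; ln C = (Σln g − k·Σln s)/n = 0.20054.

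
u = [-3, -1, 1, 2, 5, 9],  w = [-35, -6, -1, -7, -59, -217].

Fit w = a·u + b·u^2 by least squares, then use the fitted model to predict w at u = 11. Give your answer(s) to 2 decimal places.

ŵ = -330.41

Normal-equation sums: Σu·u = 121, Σu·u^2 = 835, Σu^2·u^2 = 7285.
Moment sums: Σu·w = -2152, Σu^2·w = -19402.
So AᵀA·[a, b]ᵀ = Aᵀw: [[121, 835]; [835, 7285]]·[a, b]ᵀ = [-2152, -19402]ᵀ.
Determinant 121·7285 − 835² = 184260.
a = ((-2152)·7285 − 835·(-19402))/184260 = 17445/6142; b = (121·(-19402) − 835·(-2152))/184260 = -91787/30710.
At u = 11: ŵ = (17445/6142)·(11) + (-91787/30710)·(121) = -5073376/15355.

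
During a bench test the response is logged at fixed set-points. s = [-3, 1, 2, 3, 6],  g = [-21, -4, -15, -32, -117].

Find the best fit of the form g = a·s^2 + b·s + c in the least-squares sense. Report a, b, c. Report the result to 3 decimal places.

a = -2.968, b = -1.782, c = 0.424

From the data, Σs^2·s^2 = 1475, Σs^2·s = 225, Σs^2 = 59, Σs·s = 59, Σs = 9, Σ1 = 5.
Right-hand side: Σs^2·g = -4753, Σs·g = -769, Σg = -189.
So AᵀA·[a, b, c]ᵀ = Aᵀg: [[1475, 225, 59]; [225, 59, 9]; [59, 9, 5]]·[a, b, c]ᵀ = [-4753, -769, -189]ᵀ.
Inverting the 3×3 Gram matrix, [a, b, c]ᵀ = [-71293/24024, -1297/728, 14/33]ᵀ.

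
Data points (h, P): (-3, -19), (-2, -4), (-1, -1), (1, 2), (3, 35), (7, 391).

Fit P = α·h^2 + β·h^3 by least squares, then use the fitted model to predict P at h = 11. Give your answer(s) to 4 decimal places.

P̂ = 1454.1777

The normal equations are: 2581·α + 16775·β = 19288;  16775·α + 119173·β = 135606.
(Σh^2·h^2 = 2581, Σh^2·h^3 = 16775, Σh^3·h^3 = 119173, Σh^2·P = 19288, Σh^3·P = 135606.)
Determinant 2581·119173 − 16775² = 26184888.
α = (19288·119173 − 16775·135606)/26184888 = 11909087/13092444; β = (2581·135606 − 16775·19288)/26184888 = 13221443/13092444.
At h = 11: P̂ = (11909087/13092444)·(121) + (13221443/13092444)·(1331) = 1586561680/1091037.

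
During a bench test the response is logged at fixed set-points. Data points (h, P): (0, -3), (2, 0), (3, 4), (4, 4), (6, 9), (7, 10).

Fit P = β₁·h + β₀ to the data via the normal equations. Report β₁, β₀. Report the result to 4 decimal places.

β₁ = 1.9200, β₀ = -3.0400

The normal system AᵀA·[β₁, β₀]ᵀ = AᵀP is [[114, 22]; [22, 6]]·[β₁, β₀]ᵀ = [152, 24]ᵀ.
det = 114·6 − 22² = 200.
β₁ = (152·6 − 22·24)/200 = 48/25; β₀ = (114·24 − 22·152)/200 = -76/25.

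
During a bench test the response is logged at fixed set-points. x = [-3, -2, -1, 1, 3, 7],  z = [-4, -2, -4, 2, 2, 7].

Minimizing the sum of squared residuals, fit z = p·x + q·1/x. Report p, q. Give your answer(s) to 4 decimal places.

Normal-equation sums: Σx·x = 73, Σx·1/x = 6, Σ1/x·1/x = 4397/1764.
Moment sums: Σx·z = 77, Σ1/x·z = 10.
So MᵀM·[p, q]ᵀ = Mᵀz: [[73, 6]; [6, 4397/1764]]·[p, q]ᵀ = [77, 10]ᵀ.
Eliminating q: (4397/1764)·(row 1) − 6·(row 2) gives (257477/1764)·p = (4397/1764)·77 − 6·10 = 33247/252, so p = 232729/257477.
Then q = (10 − 6·(232729/257477))/(4397/1764) = 472752/257477.

p = 0.9039, q = 1.8361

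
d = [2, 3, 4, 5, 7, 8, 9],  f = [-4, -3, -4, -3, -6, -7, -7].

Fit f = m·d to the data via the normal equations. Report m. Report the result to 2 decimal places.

m = -0.84

Compute the Gram sums: Σd·d = 248.
And Σd·f = -209.
Normal equations: [[248]]·[m]ᵀ = [-209]ᵀ.
Hence m = -209 / 248 ≈ -0.842742.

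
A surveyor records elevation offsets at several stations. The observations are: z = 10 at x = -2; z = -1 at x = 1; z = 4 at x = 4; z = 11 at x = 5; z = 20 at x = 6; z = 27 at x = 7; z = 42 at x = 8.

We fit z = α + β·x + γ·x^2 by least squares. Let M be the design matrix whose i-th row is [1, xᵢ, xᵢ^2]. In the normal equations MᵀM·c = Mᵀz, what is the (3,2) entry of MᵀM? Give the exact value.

Row 3 ↔ basis x^2, column 2 ↔ basis x, so (MᵀM)_{3,2} = Σᵢ (x^2)·(x) = (4)·(-2) + (1)·(1) + (16)·(4) + (25)·(5) + (36)·(6) + (49)·(7) + (64)·(8) = 1253.

1253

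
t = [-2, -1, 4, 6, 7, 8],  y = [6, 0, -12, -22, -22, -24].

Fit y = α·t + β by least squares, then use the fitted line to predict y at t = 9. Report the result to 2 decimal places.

ŷ = -28.25

With design matrix X, XᵀX = [[170, 22]; [22, 6]] and Xᵀy = [-538, -74]ᵀ.
Δ = 170·6 − 22² = 536.
α = ((-538)·6 − 22·(-74))/536 = -200/67; β = (170·(-74) − 22·(-538))/536 = -93/67.
At t = 9: ŷ = (-200/67)·(9) + (-93/67)·(1) = -1893/67.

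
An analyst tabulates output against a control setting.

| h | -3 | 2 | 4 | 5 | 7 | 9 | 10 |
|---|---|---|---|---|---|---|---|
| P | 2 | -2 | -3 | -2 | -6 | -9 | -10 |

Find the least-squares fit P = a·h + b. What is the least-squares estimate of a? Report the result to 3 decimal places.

a = -0.919

Compute the Gram sums: Σh·h = 284, Σh = 34, Σ1 = 7.
And Σh·P = -255, ΣP = -30.
So MᵀM·[a, b]ᵀ = MᵀP: [[284, 34]; [34, 7]]·[a, b]ᵀ = [-255, -30]ᵀ.
Δ = 284·7 − 34² = 832.
a = ((-255)·7 − 34·(-30))/832 = -765/832; b = (284·(-30) − 34·(-255))/832 = 75/416.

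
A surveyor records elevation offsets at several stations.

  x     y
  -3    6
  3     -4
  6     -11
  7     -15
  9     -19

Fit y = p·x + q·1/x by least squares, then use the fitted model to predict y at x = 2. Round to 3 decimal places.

Setting ∂/∂p … = 0 gives: 184·p + 5·q = -372;  5·p + (4489/15876)·q = -1187/126.
Eliminating q: (4489/15876)·(row 1) − 5·(row 2) gives (107269/3969)·p = (4489/15876)·(-372) − 5·(-1187/126) = -153683/2646, so p = -461049/214538.
Then q = ((-1187/126) − 5·(-461049/214538))/(4489/15876) = 502488/107269.
At x = 2: ŷ = (-461049/214538)·(2) + (502488/107269)·(1/2) = -209805/107269.

ŷ = -1.956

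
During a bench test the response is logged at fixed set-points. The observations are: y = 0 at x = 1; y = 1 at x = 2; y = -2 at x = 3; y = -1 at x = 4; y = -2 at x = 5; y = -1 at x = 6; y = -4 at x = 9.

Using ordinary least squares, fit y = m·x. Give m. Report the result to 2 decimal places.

The normal system AᵀA·[m]ᵀ = Aᵀy is [[172]]·[m]ᵀ = [-60]ᵀ.
m = (-60)/172 = -0.348837.

m = -0.35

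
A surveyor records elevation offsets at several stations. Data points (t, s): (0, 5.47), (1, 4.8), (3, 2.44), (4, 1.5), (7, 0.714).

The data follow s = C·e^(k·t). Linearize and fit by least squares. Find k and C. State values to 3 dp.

k = -0.306, C = 5.832

Taking logs, ln s = k·t + ln C, so regress ln s on t.
XᵀX = [[75.0000, 15.0000]; [15.0000, 5]], rhs = [3.5084, 4.2285]ᵀ  (here Σt = 15.0000, Σ(t)² = 75.0000, Σln s = 4.2285, Σt·ln s = 3.5084).
Δ = 75.0000·5 − (15.0000)² = 150.0000; k = (3.5084·5 − 15.0000·4.2285)/150.0000 = -0.30590, ln C = (75.0000·4.2285 − 15.0000·3.5084)/150.0000 = 1.76341, so C = exp(1.76341) = 5.83227.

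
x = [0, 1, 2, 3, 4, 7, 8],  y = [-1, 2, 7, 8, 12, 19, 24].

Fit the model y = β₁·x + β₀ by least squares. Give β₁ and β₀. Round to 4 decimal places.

From the data, Σx·x = 143, Σx = 25, Σ1 = 7.
Right-hand side: Σx·y = 413, Σy = 71.
Normal equations: [[143, 25]; [25, 7]]·[β₁, β₀]ᵀ = [413, 71]ᵀ.
Δ = 143·7 − 25² = 376.
β₁ = (413·7 − 25·71)/376 = 279/94; β₀ = (143·71 − 25·413)/376 = -43/94.

β₁ = 2.9681, β₀ = -0.4574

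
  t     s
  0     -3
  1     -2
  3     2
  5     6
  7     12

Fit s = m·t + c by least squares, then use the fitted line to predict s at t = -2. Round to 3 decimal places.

ŝ = -8.098

Sums needed: Σt·t = 84, Σt = 16, Σ1 = 5.
Moment sums: Σt·s = 118, Σs = 15.
Δ = 84·5 − 16² = 164.
m = (118·5 − 16·15)/164 = 175/82; c = (84·15 − 16·118)/164 = -157/41.
At t = -2: ŝ = (175/82)·(-2) + (-157/41)·(1) = -332/41.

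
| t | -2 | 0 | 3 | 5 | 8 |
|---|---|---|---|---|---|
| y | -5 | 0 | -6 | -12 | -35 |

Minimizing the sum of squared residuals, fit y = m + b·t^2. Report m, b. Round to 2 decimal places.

Sums needed: Σ1 = 5, Σt^2 = 102, Σt^2·t^2 = 4818.
For Mᵀy: Σy = -58, Σt^2·y = -2614.
So MᵀM·[m, b]ᵀ = Mᵀy: [[5, 102]; [102, 4818]]·[m, b]ᵀ = [-58, -2614]ᵀ.
det = 5·4818 − 102² = 13686.
m = ((-58)·4818 − 102·(-2614))/13686 = -2136/2281; b = (5·(-2614) − 102·(-58))/13686 = -3577/6843.

m = -0.94, b = -0.52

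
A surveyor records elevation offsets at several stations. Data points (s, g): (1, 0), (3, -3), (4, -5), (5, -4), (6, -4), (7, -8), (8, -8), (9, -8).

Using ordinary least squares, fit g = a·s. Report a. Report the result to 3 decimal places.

Normal-equation sums: Σs·s = 281.
Right-hand side: Σs·g = -265.
Normal equations: [[281]]·[a]ᵀ = [-265]ᵀ.
a = (-265)/281 = -0.94306.

a = -0.943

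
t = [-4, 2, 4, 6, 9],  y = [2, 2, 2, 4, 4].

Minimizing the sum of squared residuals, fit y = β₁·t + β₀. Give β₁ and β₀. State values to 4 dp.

β₁ = 0.1723, β₀ = 2.2143

Compute the Gram sums: Σt·t = 153, Σt = 17, Σ1 = 5.
And Σt·y = 64, Σy = 14.
Δ = 153·5 − 17² = 476.
β₁ = (64·5 − 17·14)/476 = 41/238; β₀ = (153·14 − 17·64)/476 = 31/14.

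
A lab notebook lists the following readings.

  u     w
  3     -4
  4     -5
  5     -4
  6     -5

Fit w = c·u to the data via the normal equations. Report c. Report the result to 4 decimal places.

c = -0.9535

The normal system AᵀA·[c]ᵀ = Aᵀw is [[86]]·[c]ᵀ = [-82]ᵀ.
c = (-82)/86 = -0.953488.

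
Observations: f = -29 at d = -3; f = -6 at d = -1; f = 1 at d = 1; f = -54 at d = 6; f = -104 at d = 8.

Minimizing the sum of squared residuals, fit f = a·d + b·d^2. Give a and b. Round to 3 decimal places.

Forming MᵀM = [[111, 701]; [701, 5475]] and Mᵀf = [-1062, -8866]ᵀ gives MᵀM·[a, b]ᵀ = Mᵀf.
Δ = 111·5475 − 701² = 116324.
a = ((-1062)·5475 − 701·(-8866))/116324 = 100154/29081; b = (111·(-8866) − 701·(-1062))/116324 = -59916/29081.

a = 3.444, b = -2.060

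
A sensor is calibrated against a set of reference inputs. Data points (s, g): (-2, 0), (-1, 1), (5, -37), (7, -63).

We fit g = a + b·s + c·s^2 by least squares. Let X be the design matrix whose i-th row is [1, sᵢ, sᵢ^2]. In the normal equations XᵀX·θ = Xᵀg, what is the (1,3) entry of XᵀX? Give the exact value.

79

Row 1 ↔ basis 1, column 3 ↔ basis s^2, so (XᵀX)_{1,3} = Σᵢ s^2 = (1)·(4) + (1)·(1) + (1)·(25) + (1)·(49) = 79.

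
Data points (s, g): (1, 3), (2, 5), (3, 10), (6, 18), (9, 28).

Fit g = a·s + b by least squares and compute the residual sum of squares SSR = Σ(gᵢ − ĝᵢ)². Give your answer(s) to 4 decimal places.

Normal-equation sums: Σs·s = 131, Σs = 21, Σ1 = 5.
Right-hand side: Σs·g = 403, Σg = 64.
Eliminating b: 5·(row 1) − 21·(row 2) gives 214·a = 5·403 − 21·64 = 671, so a = 671/214.
Then b = (64 − 21·(671/214))/5 = -79/214.
Residuals: 25/107, -193/214, 103/107, -95/214, 16/107; SSR = 431/214.

SSR = 2.0140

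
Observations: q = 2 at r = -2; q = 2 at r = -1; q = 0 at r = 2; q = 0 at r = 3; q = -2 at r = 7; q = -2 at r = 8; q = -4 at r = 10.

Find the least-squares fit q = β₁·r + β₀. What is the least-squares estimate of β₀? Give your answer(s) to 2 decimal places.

Compute the Gram sums: Σr·r = 231, Σr = 27, Σ1 = 7.
And Σr·q = -76, Σq = -4.
AᵀA·[β₁, β₀]ᵀ = Aᵀq becomes [[231, 27]; [27, 7]]·[β₁, β₀]ᵀ = [-76, -4]ᵀ.
Determinant 231·7 − 27² = 888.
β₁ = ((-76)·7 − 27·(-4))/888 = -53/111; β₀ = (231·(-4) − 27·(-76))/888 = 47/37.

β₀ = 1.27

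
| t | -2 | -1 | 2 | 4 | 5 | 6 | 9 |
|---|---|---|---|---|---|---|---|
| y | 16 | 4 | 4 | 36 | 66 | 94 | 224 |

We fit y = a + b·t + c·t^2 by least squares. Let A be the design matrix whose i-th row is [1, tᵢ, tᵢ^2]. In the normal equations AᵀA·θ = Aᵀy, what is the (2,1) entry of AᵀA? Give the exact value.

Row 2 ↔ basis t, column 1 ↔ basis 1, so (AᵀA)_{2,1} = Σᵢ t = (-2)·(1) + (-1)·(1) + (2)·(1) + (4)·(1) + (5)·(1) + (6)·(1) + (9)·(1) = 23.

23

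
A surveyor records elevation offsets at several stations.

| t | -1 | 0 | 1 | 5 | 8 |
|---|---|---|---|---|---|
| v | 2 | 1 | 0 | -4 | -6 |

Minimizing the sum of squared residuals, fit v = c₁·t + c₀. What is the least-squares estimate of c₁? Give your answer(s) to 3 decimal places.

c₁ = -0.906

Sums needed: Σt·t = 91, Σt = 13, Σ1 = 5.
Right-hand side: Σt·v = -70, Σv = -7.
Normal equations: [[91, 13]; [13, 5]]·[c₁, c₀]ᵀ = [-70, -7]ᵀ.
Determinant 91·5 − 13² = 286.
c₁ = ((-70)·5 − 13·(-7))/286 = -259/286; c₀ = (91·(-7) − 13·(-70))/286 = 21/22.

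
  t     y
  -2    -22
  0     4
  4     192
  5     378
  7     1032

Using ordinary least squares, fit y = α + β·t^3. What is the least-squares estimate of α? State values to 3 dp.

α = 2.234

Compute the Gram sums: Σ1 = 5, Σt^3 = 524, Σt^3·t^3 = 137434.
And Σy = 1584, Σt^3·y = 413690.
Normal equations: [[5, 524]; [524, 137434]]·[α, β]ᵀ = [1584, 413690]ᵀ.
Δ = 5·137434 − 524² = 412594.
α = (1584·137434 − 524·413690)/412594 = 460948/206297; β = (5·413690 − 524·1584)/412594 = 619217/206297.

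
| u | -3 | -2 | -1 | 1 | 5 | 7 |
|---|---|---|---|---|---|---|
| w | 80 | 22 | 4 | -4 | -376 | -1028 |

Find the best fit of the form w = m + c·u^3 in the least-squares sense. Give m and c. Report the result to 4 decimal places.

Compute the Gram sums: Σ1 = 6, Σu^3 = 433, Σu^3·u^3 = 134069.
For Aᵀw: Σw = -1302, Σu^3·w = -401948.
AᵀA·[m, c]ᵀ = Aᵀw becomes [[6, 433]; [433, 134069]]·[m, c]ᵀ = [-1302, -401948]ᵀ.
Eliminating c: 134069·(row 1) − 433·(row 2) gives 616925·m = 134069·(-1302) − 433·(-401948) = -514354, so m = -514354/616925.
Then c = ((-401948) − 433·(-514354/616925))/134069 = -1847922/616925.

m = -0.8337, c = -2.9954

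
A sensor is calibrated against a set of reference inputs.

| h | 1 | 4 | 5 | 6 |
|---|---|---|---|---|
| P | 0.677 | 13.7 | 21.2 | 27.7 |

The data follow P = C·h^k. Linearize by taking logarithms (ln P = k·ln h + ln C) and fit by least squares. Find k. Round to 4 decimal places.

k = 2.1072

Linearized form: ln P = k·ln h + ln C. From the 4 transformed points,
Σln h = 4.7875, Σ(ln h)² = 7.7225, Σln P = 8.6027, Σln h·ln P = 14.4949.
Normal system: [[7.7225, 4.7875]; [4.7875, 4]]·[k, ln C]ᵀ = [14.4949, 8.6027]ᵀ.
Solving (det = 7.9699): k = 2.10718, ln C = -0.37134.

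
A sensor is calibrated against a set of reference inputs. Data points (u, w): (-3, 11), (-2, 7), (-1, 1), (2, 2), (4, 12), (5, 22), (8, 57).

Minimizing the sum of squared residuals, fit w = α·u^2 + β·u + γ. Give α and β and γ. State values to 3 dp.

α = 1.000, β = -0.833, γ = -0.016

Setting ∂/∂α … = 0 gives: 5091·α + 673·β + 123·γ = 4526;  673·α + 123·β + 13·γ = 570;  123·α + 13·β + 7·γ = 112.
(Σu^2·u^2 = 5091, Σu^2·u = 673, Σu^2 = 123, Σu·u = 123, Σu = 13, Σ1 = 7, Σu^2·w = 4526, Σu·w = 570, Σw = 112.)
Inverting the 3×3 Gram matrix, [α, β, γ]ᵀ = [80449/80482, -67075/80482, -662/40241]ᵀ.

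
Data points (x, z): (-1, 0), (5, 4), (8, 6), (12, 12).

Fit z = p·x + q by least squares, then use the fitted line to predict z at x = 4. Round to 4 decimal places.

MᵀM·[p, q]ᵀ = Mᵀz reads: 234·p + 24·q = 212;  24·p + 4·q = 22.
(Σx·x = 234, Σx = 24, Σ1 = 4, Σx·z = 212, Σz = 22.)
Eliminating q: 4·(row 1) − 24·(row 2) gives 360·p = 4·212 − 24·22 = 320, so p = 8/9.
Then q = (22 − 24·(8/9))/4 = 1/6.
At x = 4: ẑ = (8/9)·(4) + (1/6)·(1) = 67/18.

ẑ = 3.7222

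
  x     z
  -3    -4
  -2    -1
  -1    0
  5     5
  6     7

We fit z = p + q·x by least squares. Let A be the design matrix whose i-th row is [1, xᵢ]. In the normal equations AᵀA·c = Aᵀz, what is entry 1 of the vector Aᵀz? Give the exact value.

Entry 1 ↔ basis 1, so (Aᵀz)_{1} = Σᵢ zᵢ = (1)·(-4) + (1)·(-1) + (1)·(0) + (1)·(5) + (1)·(7) = 7.

7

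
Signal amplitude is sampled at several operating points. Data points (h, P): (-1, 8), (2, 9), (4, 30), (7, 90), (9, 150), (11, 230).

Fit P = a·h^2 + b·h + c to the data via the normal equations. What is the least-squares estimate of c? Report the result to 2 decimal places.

The normal system XᵀX·[a, b, c]ᵀ = XᵀP is [[23876, 2474, 272]; [2474, 272, 32]; [272, 32, 6]]·[a, b, c]ᵀ = [44914, 4640, 517]ᵀ.
Row-reducing yields a = 187280/92037, b = -181331/92037, c = 271729/61358.

c = 4.43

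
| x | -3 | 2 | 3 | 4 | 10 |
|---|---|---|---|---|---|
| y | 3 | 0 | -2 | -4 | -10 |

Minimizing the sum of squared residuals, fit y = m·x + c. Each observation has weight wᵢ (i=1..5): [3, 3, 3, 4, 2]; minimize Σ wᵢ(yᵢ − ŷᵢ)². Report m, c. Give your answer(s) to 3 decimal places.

Normal-equation sums: Σwᵢ·x·x = 330, Σwᵢ·x = 42, Σwᵢ·1 = 15.
Right-hand side: Σwᵢ·x·y = -309, Σwᵢ·y = -33.
det = 330·15 − 42² = 3186.
m = ((-309)·15 − 42·(-33))/3186 = -361/354; c = (330·(-33) − 42·(-309))/3186 = 116/177.

m = -1.020, c = 0.655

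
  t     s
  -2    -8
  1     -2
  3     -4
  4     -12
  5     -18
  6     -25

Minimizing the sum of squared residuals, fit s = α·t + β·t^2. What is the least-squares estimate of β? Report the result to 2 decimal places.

β = -0.95

MᵀM·[α, β]ᵀ = Mᵀs reads: 91·α + 425·β = -286;  425·α + 2275·β = -1612.
(Σt·t = 91, Σt·t^2 = 425, Σt^2·t^2 = 2275, Σt·s = -286, Σt^2·s = -1612.)
Eliminating β: 2275·(row 1) − 425·(row 2) gives 26400·α = 2275·(-286) − 425·(-1612) = 34450, so α = 689/528.
Then β = ((-1612) − 425·(689/528))/2275 = -12571/13200.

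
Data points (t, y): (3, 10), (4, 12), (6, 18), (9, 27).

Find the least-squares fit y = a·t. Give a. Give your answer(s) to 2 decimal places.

a = 3.02

Normal-equation sums: Σt·t = 142.
For Aᵀy: Σt·y = 429.
So AᵀA·[a]ᵀ = Aᵀy: [[142]]·[a]ᵀ = [429]ᵀ.
Hence a = 429 / 142 ≈ 3.02113.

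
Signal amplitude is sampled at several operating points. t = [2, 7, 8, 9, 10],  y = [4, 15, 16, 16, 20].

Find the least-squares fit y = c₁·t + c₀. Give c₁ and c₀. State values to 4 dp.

Compute the Gram sums: Σt·t = 298, Σt = 36, Σ1 = 5.
Moment sums: Σt·y = 585, Σy = 71.
AᵀA·[c₁, c₀]ᵀ = Aᵀy becomes [[298, 36]; [36, 5]]·[c₁, c₀]ᵀ = [585, 71]ᵀ.
Eliminating c₀: 5·(row 1) − 36·(row 2) gives 194·c₁ = 5·585 − 36·71 = 369, so c₁ = 369/194.
Then c₀ = (71 − 36·(369/194))/5 = 49/97.

c₁ = 1.9021, c₀ = 0.5052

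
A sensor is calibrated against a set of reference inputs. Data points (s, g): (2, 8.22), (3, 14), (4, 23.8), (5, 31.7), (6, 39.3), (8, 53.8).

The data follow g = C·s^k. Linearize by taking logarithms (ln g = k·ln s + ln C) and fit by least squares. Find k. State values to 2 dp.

k = 1.39

Linearized form: ln g = k·ln s + ln C. From the 6 transformed points,
Σln s = 8.6587, Σ(ln s)² = 13.7340, Σln g = 19.0281, Σln s·ln g = 29.1814.
Equations: 13.7340·k + 8.6587·ln C = 29.1814;  8.6587·k + 6·ln C = 19.0281.
Slope k = (n·Σln s·ln g − Σln s·Σln g)/(n·Σ(ln s)² − (Σln s)²) = (6·29.1814 − 8.6587·19.0281)/7.4309 = 1.39009; ln C = (Σln g − k·Σln s)/n = 1.16529.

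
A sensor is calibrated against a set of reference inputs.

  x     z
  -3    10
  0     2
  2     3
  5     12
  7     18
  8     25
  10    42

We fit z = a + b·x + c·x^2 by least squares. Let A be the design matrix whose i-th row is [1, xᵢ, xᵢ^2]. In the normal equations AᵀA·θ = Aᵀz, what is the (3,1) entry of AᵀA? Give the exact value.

251

Row 3 ↔ basis x^2, column 1 ↔ basis 1, so (AᵀA)_{3,1} = Σᵢ x^2 = (9)·(1) + (0)·(1) + (4)·(1) + (25)·(1) + (49)·(1) + (64)·(1) + (100)·(1) = 251.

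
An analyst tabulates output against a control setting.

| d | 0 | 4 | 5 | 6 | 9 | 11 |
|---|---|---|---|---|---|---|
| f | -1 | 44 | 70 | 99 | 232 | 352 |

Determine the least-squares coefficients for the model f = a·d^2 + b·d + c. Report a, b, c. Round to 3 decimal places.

a = 3.020, b = -1.232, c = -0.555

The normal equations are: 23379·a + 2465·b + 279·c = 67402;  2465·a + 279·b + 35·c = 7080;  279·a + 35·b + 6·c = 796.
Solving the 3×3 system (Gaussian elimination) gives a = 233327/77272, b = -95215/77272, c = -21433/38636.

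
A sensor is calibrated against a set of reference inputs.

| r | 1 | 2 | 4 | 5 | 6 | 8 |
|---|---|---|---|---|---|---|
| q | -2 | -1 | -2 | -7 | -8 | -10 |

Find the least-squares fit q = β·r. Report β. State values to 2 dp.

β = -1.20

XᵀX·[β]ᵀ = Xᵀq reads: 146·β = -175.
(Σr·r = 146, Σr·q = -175.)
β = (-175)/146 = -1.19863.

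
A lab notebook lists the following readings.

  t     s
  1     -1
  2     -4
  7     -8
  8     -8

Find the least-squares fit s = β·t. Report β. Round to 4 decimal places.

From the data, Σt·t = 118.
And Σt·s = -129.
XᵀX·[β]ᵀ = Xᵀs becomes [[118]]·[β]ᵀ = [-129]ᵀ.
β = (-129)/118 = -1.09322.

β = -1.0932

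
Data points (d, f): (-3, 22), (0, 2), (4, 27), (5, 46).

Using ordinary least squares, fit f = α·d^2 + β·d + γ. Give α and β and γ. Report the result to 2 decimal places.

From the data, Σd^2·d^2 = 962, Σd^2·d = 162, Σd^2 = 50, Σd·d = 50, Σd = 6, Σ1 = 4.
And Σd^2·f = 1780, Σd·f = 272, Σf = 97.
AᵀA·[α, β, γ]ᵀ = Aᵀf becomes [[962, 162, 50]; [162, 50, 6]; [50, 6, 4]]·[α, β, γ]ᵀ = [1780, 272, 97]ᵀ.
Solving the 3×3 system (Gaussian elimination) gives α = 6131/3124, β = -3371/3124, γ = 1044/781.

α = 1.96, β = -1.08, γ = 1.34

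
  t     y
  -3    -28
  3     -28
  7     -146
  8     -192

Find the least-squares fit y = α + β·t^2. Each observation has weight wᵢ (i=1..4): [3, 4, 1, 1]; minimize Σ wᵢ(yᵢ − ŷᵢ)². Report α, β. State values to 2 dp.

Sums needed: Σwᵢ·1 = 9, Σwᵢ·t^2 = 176, Σwᵢ·t^2·t^2 = 7064.
For MᵀWy: Σwᵢ·y = -534, Σwᵢ·t^2·y = -21206.
det = 9·7064 − 176² = 32600.
α = ((-534)·7064 − 176·(-21206))/32600 = -998/815; β = (9·(-21206) − 176·(-534))/32600 = -9687/3260.

α = -1.22, β = -2.97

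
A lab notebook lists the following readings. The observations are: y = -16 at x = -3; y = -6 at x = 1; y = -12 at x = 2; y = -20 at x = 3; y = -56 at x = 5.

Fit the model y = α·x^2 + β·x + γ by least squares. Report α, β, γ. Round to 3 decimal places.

α = -1.937, β = -1.000, γ = -1.804

Normal-equation sums: Σx^2·x^2 = 804, Σx^2·x = 134, Σx^2 = 48, Σx·x = 48, Σx = 8, Σ1 = 5.
And Σx^2·y = -1778, Σx·y = -322, Σy = -110.
Row-reducing yields α = -277/143, β = -1, γ = -258/143.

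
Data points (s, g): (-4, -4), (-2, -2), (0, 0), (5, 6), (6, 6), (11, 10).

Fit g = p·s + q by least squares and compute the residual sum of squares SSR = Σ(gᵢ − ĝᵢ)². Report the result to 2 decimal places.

SSR = 1.77

From the data, Σs·s = 202, Σs = 16, Σ1 = 6.
Moment sums: Σs·g = 196, Σg = 16.
AᵀA·[p, q]ᵀ = Aᵀg becomes [[202, 16]; [16, 6]]·[p, q]ᵀ = [196, 16]ᵀ.
Δ = 202·6 − 16² = 956.
p = (196·6 − 16·16)/956 = 230/239; q = (202·16 − 16·196)/956 = 24/239.
Residuals: -60/239, -42/239, -24/239, 260/239, 30/239, -164/239; SSR = 424/239.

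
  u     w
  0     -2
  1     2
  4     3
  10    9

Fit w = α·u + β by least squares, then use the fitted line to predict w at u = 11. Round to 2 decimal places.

MᵀM·[α, β]ᵀ = Mᵀw reads: 117·α + 15·β = 104;  15·α + 4·β = 12.
(Σu·u = 117, Σu = 15, Σ1 = 4, Σu·w = 104, Σw = 12.)
Eliminating β: 4·(row 1) − 15·(row 2) gives 243·α = 4·104 − 15·12 = 236, so α = 236/243.
Then β = (12 − 15·(236/243))/4 = -52/81.
At u = 11: ŵ = (236/243)·(11) + (-52/81)·(1) = 2440/243.

ŵ = 10.04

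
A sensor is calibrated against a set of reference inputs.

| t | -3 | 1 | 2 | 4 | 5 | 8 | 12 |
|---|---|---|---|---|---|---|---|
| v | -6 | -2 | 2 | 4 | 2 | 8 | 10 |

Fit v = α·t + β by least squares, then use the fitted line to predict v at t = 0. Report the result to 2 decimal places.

v̂ = -1.94

Sums needed: Σt·t = 263, Σt = 29, Σ1 = 7.
Right-hand side: Σt·v = 230, Σv = 18.
Normal equations: [[263, 29]; [29, 7]]·[α, β]ᵀ = [230, 18]ᵀ.
Eliminating β: 7·(row 1) − 29·(row 2) gives 1000·α = 7·230 − 29·18 = 1088, so α = 136/125.
Then β = (18 − 29·(136/125))/7 = -242/125.
At t = 0: v̂ = (136/125)·(0) + (-242/125)·(1) = -242/125.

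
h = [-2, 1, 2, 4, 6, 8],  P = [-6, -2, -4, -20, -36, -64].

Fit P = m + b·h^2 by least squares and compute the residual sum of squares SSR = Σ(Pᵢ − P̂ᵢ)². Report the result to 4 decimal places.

XᵀX·[m, b]ᵀ = XᵀP reads: 6·m + 125·b = -132;  125·m + 5681·b = -5754.
(Σ1 = 6, Σh^2 = 125, Σh^2·h^2 = 5681, ΣP = -132, Σh^2·P = -5754.)
det = 6·5681 − 125² = 18461.
m = ((-132)·5681 − 125·(-5754))/18461 = -30642/18461; b = (6·(-5754) − 125·(-132))/18461 = -18024/18461.
Residuals: -8028/18461, 11744/18461, 28894/18461, -50194/18461, 14910/18461, 2674/18461; SSR = 205088/18461.

SSR = 11.1093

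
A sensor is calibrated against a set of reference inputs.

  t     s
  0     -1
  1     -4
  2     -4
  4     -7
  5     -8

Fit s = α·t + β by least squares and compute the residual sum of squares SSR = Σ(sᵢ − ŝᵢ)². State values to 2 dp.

Normal-equation sums: Σt·t = 46, Σt = 12, Σ1 = 5.
Moment sums: Σt·s = -80, Σs = -24.
So XᵀX·[α, β]ᵀ = Xᵀs: [[46, 12]; [12, 5]]·[α, β]ᵀ = [-80, -24]ᵀ.
det = 46·5 − 12² = 86.
α = ((-80)·5 − 12·(-24))/86 = -56/43; β = (46·(-24) − 12·(-80))/86 = -72/43.
Residuals: 29/43, -44/43, 12/43, -5/43, 8/43; SSR = 70/43.

SSR = 1.63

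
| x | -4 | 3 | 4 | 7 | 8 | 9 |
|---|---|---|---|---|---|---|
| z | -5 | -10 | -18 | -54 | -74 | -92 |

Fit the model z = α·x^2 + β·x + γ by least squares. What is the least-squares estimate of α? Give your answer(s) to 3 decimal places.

α = -1.011

Forming AᵀA = [[13651, 1611, 235]; [1611, 235, 27]; [235, 27, 6]] and Aᵀz = [-15292, -1880, -253]ᵀ gives AᵀA·[α, β, γ]ᵀ = Aᵀz.
Inverting the 3×3 Gram matrix, [α, β, γ]ᵀ = [-300797/297530, -476893/297530, 690693/148765]ᵀ.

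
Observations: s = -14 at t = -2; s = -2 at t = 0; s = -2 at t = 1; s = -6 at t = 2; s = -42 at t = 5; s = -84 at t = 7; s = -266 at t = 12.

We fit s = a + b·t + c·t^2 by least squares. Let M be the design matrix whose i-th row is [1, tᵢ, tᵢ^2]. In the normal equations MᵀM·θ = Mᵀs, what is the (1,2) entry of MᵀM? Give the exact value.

Row 1 ↔ basis 1, column 2 ↔ basis t, so (MᵀM)_{1,2} = Σᵢ t = (1)·(-2) + (1)·(0) + (1)·(1) + (1)·(2) + (1)·(5) + (1)·(7) + (1)·(12) = 25.

25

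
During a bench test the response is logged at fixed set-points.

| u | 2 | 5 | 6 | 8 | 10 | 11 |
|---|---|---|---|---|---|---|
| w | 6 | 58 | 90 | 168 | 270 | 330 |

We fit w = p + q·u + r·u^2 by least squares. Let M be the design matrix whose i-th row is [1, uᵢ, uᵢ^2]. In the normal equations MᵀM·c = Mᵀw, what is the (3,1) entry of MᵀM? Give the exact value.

Row 3 ↔ basis u^2, column 1 ↔ basis 1, so (MᵀM)_{3,1} = Σᵢ u^2 = (4)·(1) + (25)·(1) + (36)·(1) + (64)·(1) + (100)·(1) + (121)·(1) = 350.

350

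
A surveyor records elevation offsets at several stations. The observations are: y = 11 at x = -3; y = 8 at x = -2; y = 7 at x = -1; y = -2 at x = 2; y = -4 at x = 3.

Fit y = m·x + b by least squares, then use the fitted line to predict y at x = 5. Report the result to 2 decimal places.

ŷ = -9.19

Forming MᵀM = [[27, -1]; [-1, 5]] and Mᵀy = [-72, 20]ᵀ gives MᵀM·[m, b]ᵀ = Mᵀy.
Eliminating b: 5·(row 1) − (-1)·(row 2) gives 134·m = 5·(-72) − (-1)·20 = -340, so m = -170/67.
Then b = (20 − (-1)·(-170/67))/5 = 234/67.
At x = 5: ŷ = (-170/67)·(5) + (234/67)·(1) = -616/67.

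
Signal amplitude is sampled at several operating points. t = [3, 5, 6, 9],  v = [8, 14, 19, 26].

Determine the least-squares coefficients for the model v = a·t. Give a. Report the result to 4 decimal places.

a = 2.9272

Forming XᵀX = [[151]] and Xᵀv = [442]ᵀ gives XᵀX·[a]ᵀ = Xᵀv.
a = 442/151 = 2.92715.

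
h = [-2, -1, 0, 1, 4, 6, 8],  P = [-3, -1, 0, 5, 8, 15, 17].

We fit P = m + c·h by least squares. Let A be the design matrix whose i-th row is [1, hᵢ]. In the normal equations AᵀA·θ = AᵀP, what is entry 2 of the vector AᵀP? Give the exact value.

270

Entry 2 ↔ basis h, so (AᵀP)_{2} = Σᵢ (h)·Pᵢ = (-2)·(-3) + (-1)·(-1) + (0)·(0) + (1)·(5) + (4)·(8) + (6)·(15) + (8)·(17) = 270.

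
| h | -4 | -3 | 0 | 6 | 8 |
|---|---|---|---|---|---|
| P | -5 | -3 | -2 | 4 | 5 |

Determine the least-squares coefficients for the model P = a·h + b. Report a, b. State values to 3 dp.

Sums needed: Σh·h = 125, Σh = 7, Σ1 = 5.
For AᵀP: Σh·P = 93, ΣP = -1.
Δ = 125·5 − 7² = 576.
a = (93·5 − 7·(-1))/576 = 59/72; b = (125·(-1) − 7·93)/576 = -97/72.

a = 0.819, b = -1.347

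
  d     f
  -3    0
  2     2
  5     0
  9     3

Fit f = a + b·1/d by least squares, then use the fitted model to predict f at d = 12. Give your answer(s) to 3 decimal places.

The normal equations are: 4·a + (43/90)·b = 5;  (43/90)·a + (3349/8100)·b = 4/3.
Δ = 4·(3349/8100) − (43/90)² = 1283/900.
a = (5·(3349/8100) − (43/90)·(4/3))/(1283/900) = 11585/11547; b = (4·(4/3) − (43/90)·5)/(1283/900) = 2650/1283.
At d = 12: f̂ = (11585/11547)·(1) + (2650/1283)·(1/12) = 27145/23094.

f̂ = 1.175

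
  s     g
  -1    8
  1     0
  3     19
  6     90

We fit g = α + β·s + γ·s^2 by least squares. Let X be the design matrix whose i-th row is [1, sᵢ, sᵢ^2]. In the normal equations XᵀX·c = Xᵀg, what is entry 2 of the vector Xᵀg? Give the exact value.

589

Entry 2 ↔ basis s, so (Xᵀg)_{2} = Σᵢ (s)·gᵢ = (-1)·(8) + (1)·(0) + (3)·(19) + (6)·(90) = 589.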